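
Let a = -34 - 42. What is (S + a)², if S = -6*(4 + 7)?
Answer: 20164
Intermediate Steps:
a = -76
S = -66 (S = -6*11 = -66)
(S + a)² = (-66 - 76)² = (-142)² = 20164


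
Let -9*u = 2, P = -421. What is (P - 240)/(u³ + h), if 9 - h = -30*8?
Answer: -481869/181513 ≈ -2.6547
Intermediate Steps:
u = -2/9 (u = -⅑*2 = -2/9 ≈ -0.22222)
h = 249 (h = 9 - (-30)*8 = 9 - 1*(-240) = 9 + 240 = 249)
(P - 240)/(u³ + h) = (-421 - 240)/((-2/9)³ + 249) = -661/(-8/729 + 249) = -661/181513/729 = -661*729/181513 = -481869/181513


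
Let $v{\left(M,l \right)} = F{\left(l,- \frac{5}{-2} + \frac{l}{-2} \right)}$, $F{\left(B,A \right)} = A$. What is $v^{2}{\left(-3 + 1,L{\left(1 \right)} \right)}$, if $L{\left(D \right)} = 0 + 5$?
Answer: $0$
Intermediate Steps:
$L{\left(D \right)} = 5$
$v{\left(M,l \right)} = \frac{5}{2} - \frac{l}{2}$ ($v{\left(M,l \right)} = - \frac{5}{-2} + \frac{l}{-2} = \left(-5\right) \left(- \frac{1}{2}\right) + l \left(- \frac{1}{2}\right) = \frac{5}{2} - \frac{l}{2}$)
$v^{2}{\left(-3 + 1,L{\left(1 \right)} \right)} = \left(\frac{5}{2} - \frac{5}{2}\right)^{2} = 0^{2} = 0$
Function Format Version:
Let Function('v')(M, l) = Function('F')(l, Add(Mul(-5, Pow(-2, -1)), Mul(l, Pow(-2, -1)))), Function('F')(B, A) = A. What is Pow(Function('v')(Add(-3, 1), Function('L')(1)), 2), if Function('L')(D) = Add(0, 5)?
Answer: 0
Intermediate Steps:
Function('L')(D) = 5
Function('v')(M, l) = Add(Rational(5, 2), Mul(Rational(-1, 2), l)) (Function('v')(M, l) = Add(Mul(-5, Pow(-2, -1)), Mul(l, Pow(-2, -1))) = Add(Mul(-5, Rational(-1, 2)), Mul(l, Rational(-1, 2))) = Add(Rational(5, 2), Mul(Rational(-1, 2), l)))
Pow(Function('v')(Add(-3, 1), Function('L')(1)), 2) = Pow(Add(Rational(5, 2), Mul(Rational(-1, 2), 5)), 2) = Pow(Add(Rational(5, 2), Rational(-5, 2)), 2) = Pow(0, 2) = 0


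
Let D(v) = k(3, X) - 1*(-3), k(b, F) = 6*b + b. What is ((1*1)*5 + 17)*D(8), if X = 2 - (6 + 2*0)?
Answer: 528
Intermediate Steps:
X = -4 (X = 2 - (6 + 0) = 2 - 1*6 = 2 - 6 = -4)
k(b, F) = 7*b
D(v) = 24 (D(v) = 7*3 - 1*(-3) = 21 + 3 = 24)
((1*1)*5 + 17)*D(8) = ((1*1)*5 + 17)*24 = (1*5 + 17)*24 = (5 + 17)*24 = 22*24 = 528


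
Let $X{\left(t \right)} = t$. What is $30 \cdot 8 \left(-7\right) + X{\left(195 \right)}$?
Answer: $-1485$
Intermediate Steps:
$30 \cdot 8 \left(-7\right) + X{\left(195 \right)} = 30 \cdot 8 \left(-7\right) + 195 = 240 \left(-7\right) + 195 = -1680 + 195 = -1485$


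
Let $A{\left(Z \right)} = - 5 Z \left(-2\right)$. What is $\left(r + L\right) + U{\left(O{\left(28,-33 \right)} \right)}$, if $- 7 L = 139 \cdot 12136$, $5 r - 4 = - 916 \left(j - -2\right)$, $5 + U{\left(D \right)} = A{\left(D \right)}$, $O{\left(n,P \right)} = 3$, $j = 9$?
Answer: $- \frac{8504149}{35} \approx -2.4298 \cdot 10^{5}$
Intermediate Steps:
$A{\left(Z \right)} = 10 Z$
$U{\left(D \right)} = -5 + 10 D$
$r = - \frac{10072}{5}$ ($r = \frac{4}{5} + \frac{\left(-916\right) \left(9 - -2\right)}{5} = \frac{4}{5} + \frac{\left(-916\right) \left(9 + 2\right)}{5} = \frac{4}{5} + \frac{\left(-916\right) 11}{5} = \frac{4}{5} + \frac{1}{5} \left(-10076\right) = \frac{4}{5} - \frac{10076}{5} = - \frac{10072}{5} \approx -2014.4$)
$L = - \frac{1686904}{7}$ ($L = - \frac{139 \cdot 12136}{7} = \left(- \frac{1}{7}\right) 1686904 = - \frac{1686904}{7} \approx -2.4099 \cdot 10^{5}$)
$\left(r + L\right) + U{\left(O{\left(28,-33 \right)} \right)} = \left(- \frac{10072}{5} - \frac{1686904}{7}\right) + \left(-5 + 10 \cdot 3\right) = - \frac{8505024}{35} + \left(-5 + 30\right) = - \frac{8505024}{35} + 25 = - \frac{8504149}{35}$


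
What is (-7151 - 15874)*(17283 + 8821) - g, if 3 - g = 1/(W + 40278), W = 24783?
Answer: -39104562915782/65061 ≈ -6.0104e+8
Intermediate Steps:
g = 195182/65061 (g = 3 - 1/(24783 + 40278) = 3 - 1/65061 = 195182/65061 ≈ 3.0000)
(-7151 - 15874)*(17283 + 8821) - g = (-7151 - 15874)*(17283 + 8821) - 1*195182/65061 = -23025*26104 - 195182/65061 = -601044600 - 195182/65061 = -39104562915782/65061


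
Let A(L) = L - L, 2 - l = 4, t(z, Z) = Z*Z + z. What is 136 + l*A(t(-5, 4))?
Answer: 136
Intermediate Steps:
t(z, Z) = z + Z² (t(z, Z) = Z² + z = z + Z²)
l = -2 (l = 2 - 1*4 = 2 - 4 = -2)
A(L) = 0
136 + l*A(t(-5, 4)) = 136 - 2*0 = 136 + 0 = 136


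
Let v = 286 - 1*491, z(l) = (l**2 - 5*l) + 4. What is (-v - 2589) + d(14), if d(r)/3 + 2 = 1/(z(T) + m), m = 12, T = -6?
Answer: -195977/82 ≈ -2390.0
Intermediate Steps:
z(l) = 4 + l**2 - 5*l
d(r) = -489/82 (d(r) = -6 + 3/((4 + (-6)**2 - 5*(-6)) + 12) = -6 + 3/((4 + 36 + 30) + 12) = -6 + 3/(70 + 12) = -6 + 3/82 = -489/82)
v = -205 (v = 286 - 491 = -205)
(-v - 2589) + d(14) = (-1*(-205) - 2589) - 489/82 = (205 - 2589) - 489/82 = -2384 - 489/82 = -195977/82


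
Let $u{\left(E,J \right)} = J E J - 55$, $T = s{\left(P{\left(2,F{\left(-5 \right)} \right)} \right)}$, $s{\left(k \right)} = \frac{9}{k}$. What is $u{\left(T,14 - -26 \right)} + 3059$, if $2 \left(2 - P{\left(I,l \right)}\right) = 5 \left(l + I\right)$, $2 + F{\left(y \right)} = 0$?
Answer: $10204$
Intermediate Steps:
$F{\left(y \right)} = -2$ ($F{\left(y \right)} = -2 + 0 = -2$)
$P{\left(I,l \right)} = 2 - \frac{5 I}{2} - \frac{5 l}{2}$ ($P{\left(I,l \right)} = 2 - \frac{5 \left(l + I\right)}{2} = 2 - \frac{5 \left(I + l\right)}{2} = 2 - \frac{5 I + 5 l}{2} = 2 - \left(\frac{5 I}{2} + \frac{5 l}{2}\right) = 2 - \frac{5 I}{2} - \frac{5 l}{2}$)
$T = \frac{9}{2}$ ($T = \frac{9}{2 - 5 - -5} = \frac{9}{2 - 5 + 5} = \frac{9}{2} \approx 4.5$)
$u{\left(E,J \right)} = -55 + E J^{2}$ ($u{\left(E,J \right)} = E J J - 55 = E J^{2} - 55 = -55 + E J^{2}$)
$u{\left(T,14 - -26 \right)} + 3059 = \left(-55 + \frac{9 \left(14 - -26\right)^{2}}{2}\right) + 3059 = \left(-55 + \frac{9 \left(14 + 26\right)^{2}}{2}\right) + 3059 = \left(-55 + \frac{9 \cdot 40^{2}}{2}\right) + 3059 = \left(-55 + \frac{9}{2} \cdot 1600\right) + 3059 = \left(-55 + 7200\right) + 3059 = 7145 + 3059 = 10204$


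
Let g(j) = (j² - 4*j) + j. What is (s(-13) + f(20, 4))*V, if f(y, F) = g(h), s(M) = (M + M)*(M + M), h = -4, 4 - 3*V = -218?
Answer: 52096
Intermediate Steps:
V = 74 (V = 4/3 - ⅓*(-218) = 4/3 + 218/3 = 74)
s(M) = 4*M² (s(M) = (2*M)*(2*M) = 4*M²)
g(j) = j² - 3*j
f(y, F) = 28 (f(y, F) = -4*(-3 - 4) = -4*(-7) = 28)
(s(-13) + f(20, 4))*V = (4*(-13)² + 28)*74 = (4*169 + 28)*74 = (676 + 28)*74 = 704*74 = 52096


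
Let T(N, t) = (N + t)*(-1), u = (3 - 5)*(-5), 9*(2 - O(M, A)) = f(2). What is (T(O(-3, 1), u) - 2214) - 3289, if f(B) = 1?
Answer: -49634/9 ≈ -5514.9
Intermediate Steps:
O(M, A) = 17/9 (O(M, A) = 2 - ⅑*1 = 2 - ⅑ = 17/9)
u = 10 (u = -2*(-5) = 10)
T(N, t) = -N - t
(T(O(-3, 1), u) - 2214) - 3289 = ((-1*17/9 - 1*10) - 2214) - 3289 = ((-17/9 - 10) - 2214) - 3289 = (-107/9 - 2214) - 3289 = -20033/9 - 3289 = -49634/9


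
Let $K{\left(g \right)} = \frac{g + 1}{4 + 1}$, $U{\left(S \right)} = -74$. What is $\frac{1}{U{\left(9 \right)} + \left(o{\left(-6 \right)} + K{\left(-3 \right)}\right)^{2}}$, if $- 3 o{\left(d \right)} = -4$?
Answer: $- \frac{225}{16454} \approx -0.013674$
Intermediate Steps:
$o{\left(d \right)} = \frac{4}{3}$ ($o{\left(d \right)} = \left(- \frac{1}{3}\right) \left(-4\right) = \frac{4}{3}$)
$K{\left(g \right)} = \frac{1}{5} + \frac{g}{5}$ ($K{\left(g \right)} = \frac{1 + g}{5} = \left(1 + g\right) \frac{1}{5} = \frac{1}{5} + \frac{g}{5}$)
$\frac{1}{U{\left(9 \right)} + \left(o{\left(-6 \right)} + K{\left(-3 \right)}\right)^{2}} = \frac{1}{-74 + \left(\frac{4}{3} + \left(\frac{1}{5} + \frac{1}{5} \left(-3\right)\right)\right)^{2}} = \frac{1}{-74 + \left(\frac{4}{3} + \left(\frac{1}{5} - \frac{3}{5}\right)\right)^{2}} = \frac{1}{-74 + \left(\frac{4}{3} - \frac{2}{5}\right)^{2}} = \frac{1}{-74 + \left(\frac{14}{15}\right)^{2}} = \frac{1}{-74 + \frac{196}{225}} = \frac{1}{- \frac{16454}{225}} = - \frac{225}{16454}$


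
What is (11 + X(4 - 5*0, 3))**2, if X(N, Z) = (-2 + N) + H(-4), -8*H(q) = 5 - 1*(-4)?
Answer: 9025/64 ≈ 141.02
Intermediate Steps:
H(q) = -9/8 (H(q) = -(5 - 1*(-4))/8 = -(5 + 4)/8 = -1/8*9 = -9/8)
X(N, Z) = -25/8 + N (X(N, Z) = (-2 + N) - 9/8 = -25/8 + N)
(11 + X(4 - 5*0, 3))**2 = (11 + (-25/8 + (4 - 5*0)))**2 = (11 + (-25/8 + (4 - 1*0)))**2 = (11 + (-25/8 + (4 + 0)))**2 = (11 + (-25/8 + 4))**2 = (11 + 7/8)**2 = (95/8)**2 = 9025/64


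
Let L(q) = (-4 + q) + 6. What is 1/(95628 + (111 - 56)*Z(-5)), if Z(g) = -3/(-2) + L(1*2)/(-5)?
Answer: 2/191333 ≈ 1.0453e-5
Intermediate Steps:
L(q) = 2 + q
Z(g) = 7/10 (Z(g) = -3/(-2) + (2 + 1*2)/(-5) = -3*(-½) + (2 + 2)*(-⅕) = 3/2 + 4*(-⅕) = 3/2 - ⅘ = 7/10)
1/(95628 + (111 - 56)*Z(-5)) = 1/(95628 + (111 - 56)*(7/10)) = 1/(95628 + 55*(7/10)) = 1/(95628 + 77/2) = 1/(191333/2) = 2/191333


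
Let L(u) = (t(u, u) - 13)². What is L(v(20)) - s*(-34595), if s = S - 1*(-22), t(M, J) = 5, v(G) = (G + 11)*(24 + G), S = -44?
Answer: -761026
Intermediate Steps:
v(G) = (11 + G)*(24 + G)
s = -22 (s = -44 - 1*(-22) = -44 + 22 = -22)
L(u) = 64 (L(u) = (5 - 13)² = (-8)² = 64)
L(v(20)) - s*(-34595) = 64 - (-22)*(-34595) = 64 - 1*761090 = 64 - 761090 = -761026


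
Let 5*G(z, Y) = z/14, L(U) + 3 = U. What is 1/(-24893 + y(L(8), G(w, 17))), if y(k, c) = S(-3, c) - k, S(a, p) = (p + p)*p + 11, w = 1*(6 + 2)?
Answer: -1225/30486543 ≈ -4.0182e-5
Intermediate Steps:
w = 8 (w = 1*8 = 8)
S(a, p) = 11 + 2*p**2 (S(a, p) = (2*p)*p + 11 = 2*p**2 + 11 = 11 + 2*p**2)
L(U) = -3 + U
G(z, Y) = z/70 (G(z, Y) = (z/14)/5 = z/70)
y(k, c) = 11 - k + 2*c**2 (y(k, c) = (11 + 2*c**2) - k = 11 - k + 2*c**2)
1/(-24893 + y(L(8), G(w, 17))) = 1/(-24893 + (11 - (-3 + 8) + 2*((1/70)*8)**2)) = 1/(-24893 + (11 - 1*5 + 2*(4/35)**2)) = 1/(-24893 + (11 - 5 + 2*(16/1225))) = 1/(-24893 + (11 - 5 + 32/1225)) = 1/(-24893 + 7382/1225) = 1/(-30486543/1225) = -1225/30486543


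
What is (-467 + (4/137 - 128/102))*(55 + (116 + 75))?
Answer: -268262426/2329 ≈ -1.1518e+5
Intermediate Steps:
(-467 + (4/137 - 128/102))*(55 + (116 + 75)) = (-467 + (4*(1/137) - 128*1/102))*(55 + 191) = (-467 + (4/137 - 64/51))*246 = (-467 - 8564/6987)*246 = -3271493/6987*246 = -268262426/2329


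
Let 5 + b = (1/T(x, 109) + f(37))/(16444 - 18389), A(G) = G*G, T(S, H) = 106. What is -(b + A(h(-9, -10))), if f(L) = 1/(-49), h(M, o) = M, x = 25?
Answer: -767777137/10102330 ≈ -76.000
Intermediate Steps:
f(L) = -1/49
A(G) = G²
b = -50511593/10102330 (b = -5 + (1/106 - 1/49)/(16444 - 18389) = -5 + (1/106 - 1/49)/(-1945) = -5 - 57/5194*(-1/1945) = -5 + 57/10102330 = -50511593/10102330 ≈ -5.0000)
-(b + A(h(-9, -10))) = -(-50511593/10102330 + (-9)²) = -(-50511593/10102330 + 81) = -1*767777137/10102330 = -767777137/10102330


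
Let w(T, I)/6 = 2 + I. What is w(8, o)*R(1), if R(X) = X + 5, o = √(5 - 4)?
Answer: 108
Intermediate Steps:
o = 1 (o = √1 = 1)
w(T, I) = 12 + 6*I (w(T, I) = 6*(2 + I) = 12 + 6*I)
R(X) = 5 + X
w(8, o)*R(1) = (12 + 6*1)*(5 + 1) = (12 + 6)*6 = 18*6 = 108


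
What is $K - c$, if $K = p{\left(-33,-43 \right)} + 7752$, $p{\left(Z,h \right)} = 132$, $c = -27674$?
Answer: $35558$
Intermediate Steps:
$K = 7884$ ($K = 132 + 7752 = 7884$)
$K - c = 7884 - -27674 = 7884 + 27674 = 35558$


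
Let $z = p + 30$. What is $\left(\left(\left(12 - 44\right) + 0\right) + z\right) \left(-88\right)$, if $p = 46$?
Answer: $-3872$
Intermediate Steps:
$z = 76$ ($z = 46 + 30 = 76$)
$\left(\left(\left(12 - 44\right) + 0\right) + z\right) \left(-88\right) = \left(\left(\left(12 - 44\right) + 0\right) + 76\right) \left(-88\right) = \left(\left(-32 + 0\right) + 76\right) \left(-88\right) = \left(-32 + 76\right) \left(-88\right) = 44 \left(-88\right) = -3872$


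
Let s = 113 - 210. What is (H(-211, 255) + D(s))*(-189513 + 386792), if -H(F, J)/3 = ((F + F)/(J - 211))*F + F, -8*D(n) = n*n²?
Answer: 1886155913545/88 ≈ 2.1434e+10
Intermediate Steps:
s = -97
D(n) = -n³/8 (D(n) = -n*n²/8 = -n³/8)
H(F, J) = -3*F - 6*F²/(-211 + J) (H(F, J) = -3*(((F + F)/(J - 211))*F + F) = -3*(((2*F)/(-211 + J))*F + F) = -3*((2*F/(-211 + J))*F + F) = -3*(2*F²/(-211 + J) + F) = -3*(F + 2*F²/(-211 + J)) = -3*F - 6*F²/(-211 + J))
(H(-211, 255) + D(s))*(-189513 + 386792) = (3*(-211)*(211 - 1*255 - 2*(-211))/(-211 + 255) - ⅛*(-97)³)*(-189513 + 386792) = (3*(-211)*(211 - 255 + 422)/44 - ⅛*(-912673))*197279 = (3*(-211)*(1/44)*378 + 912673/8)*197279 = (-119637/22 + 912673/8)*197279 = (9560855/88)*197279 = 1886155913545/88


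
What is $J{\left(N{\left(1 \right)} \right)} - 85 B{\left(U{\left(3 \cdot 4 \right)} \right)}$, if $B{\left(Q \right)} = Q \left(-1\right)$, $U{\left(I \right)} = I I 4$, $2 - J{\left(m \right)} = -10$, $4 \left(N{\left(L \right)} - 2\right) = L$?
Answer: $48972$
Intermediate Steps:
$N{\left(L \right)} = 2 + \frac{L}{4}$
$J{\left(m \right)} = 12$ ($J{\left(m \right)} = 2 - -10 = 2 + 10 = 12$)
$U{\left(I \right)} = 4 I^{2}$ ($U{\left(I \right)} = I^{2} \cdot 4 = 4 I^{2}$)
$B{\left(Q \right)} = - Q$
$J{\left(N{\left(1 \right)} \right)} - 85 B{\left(U{\left(3 \cdot 4 \right)} \right)} = 12 - 85 \left(- 4 \left(3 \cdot 4\right)^{2}\right) = 12 - 85 \left(- 4 \cdot 12^{2}\right) = 12 - 85 \left(- 4 \cdot 144\right) = 12 - 85 \left(\left(-1\right) 576\right) = 12 - -48960 = 12 + 48960 = 48972$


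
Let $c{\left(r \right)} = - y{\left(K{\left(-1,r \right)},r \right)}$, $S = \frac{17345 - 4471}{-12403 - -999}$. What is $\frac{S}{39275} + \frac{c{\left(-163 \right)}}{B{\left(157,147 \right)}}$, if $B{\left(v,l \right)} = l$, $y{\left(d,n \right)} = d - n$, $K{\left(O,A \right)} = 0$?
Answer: $- \frac{36504152389}{32920069350} \approx -1.1089$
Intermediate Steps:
$S = - \frac{6437}{5702}$ ($S = \frac{12874}{-12403 + 999} = \frac{12874}{-11404} = 12874 \left(- \frac{1}{11404}\right) = - \frac{6437}{5702} \approx -1.1289$)
$c{\left(r \right)} = r$ ($c{\left(r \right)} = - (0 - r) = - \left(-1\right) r = r$)
$\frac{S}{39275} + \frac{c{\left(-163 \right)}}{B{\left(157,147 \right)}} = - \frac{6437}{5702 \cdot 39275} - \frac{163}{147} = \left(- \frac{6437}{5702}\right) \frac{1}{39275} - \frac{163}{147} = - \frac{6437}{223946050} - \frac{163}{147} = - \frac{36504152389}{32920069350}$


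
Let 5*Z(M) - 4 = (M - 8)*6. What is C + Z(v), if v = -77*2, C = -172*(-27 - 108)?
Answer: 115132/5 ≈ 23026.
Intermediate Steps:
C = 23220 (C = -172*(-135) = 23220)
v = -154
Z(M) = -44/5 + 6*M/5 (Z(M) = ⅘ + ((M - 8)*6)/5 = ⅘ + ((-8 + M)*6)/5 = ⅘ + (-48 + 6*M)/5 = ⅘ + (-48/5 + 6*M/5) = -44/5 + 6*M/5)
C + Z(v) = 23220 + (-44/5 + (6/5)*(-154)) = 23220 + (-44/5 - 924/5) = 23220 - 968/5 = 115132/5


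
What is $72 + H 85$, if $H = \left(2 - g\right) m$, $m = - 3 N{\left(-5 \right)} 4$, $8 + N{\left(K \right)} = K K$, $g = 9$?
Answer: $121452$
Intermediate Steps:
$N{\left(K \right)} = -8 + K^{2}$ ($N{\left(K \right)} = -8 + K K = -8 + K^{2}$)
$m = -204$ ($m = - 3 \left(-8 + \left(-5\right)^{2}\right) 4 = - 3 \left(-8 + 25\right) 4 = \left(-3\right) 17 \cdot 4 = \left(-51\right) 4 = -204$)
$H = 1428$ ($H = \left(2 - 9\right) \left(-204\right) = \left(-7\right) \left(-204\right) = 1428$)
$72 + H 85 = 72 + 1428 \cdot 85 = 72 + 121380 = 121452$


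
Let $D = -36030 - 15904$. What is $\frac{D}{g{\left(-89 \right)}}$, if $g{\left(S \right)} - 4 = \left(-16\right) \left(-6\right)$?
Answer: $- \frac{25967}{50} \approx -519.34$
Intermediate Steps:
$g{\left(S \right)} = 100$ ($g{\left(S \right)} = 4 - -96 = 4 + 96 = 100$)
$D = -51934$ ($D = -36030 - 15904 = -51934$)
$\frac{D}{g{\left(-89 \right)}} = - \frac{51934}{100} = \left(-51934\right) \frac{1}{100} = - \frac{25967}{50}$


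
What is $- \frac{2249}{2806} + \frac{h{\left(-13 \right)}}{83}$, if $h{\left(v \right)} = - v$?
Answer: $- \frac{150189}{232898} \approx -0.64487$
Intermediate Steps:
$- \frac{2249}{2806} + \frac{h{\left(-13 \right)}}{83} = - \frac{2249}{2806} + \frac{\left(-1\right) \left(-13\right)}{83} = \left(-2249\right) \frac{1}{2806} + 13 \cdot \frac{1}{83} = - \frac{2249}{2806} + \frac{13}{83} = - \frac{150189}{232898}$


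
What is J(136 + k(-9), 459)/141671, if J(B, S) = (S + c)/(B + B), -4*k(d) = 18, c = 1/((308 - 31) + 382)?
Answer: 302482/24553992707 ≈ 1.2319e-5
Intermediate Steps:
c = 1/659 (c = 1/(277 + 382) = 1/659 ≈ 0.0015175)
k(d) = -9/2 (k(d) = -1/4*18 = -9/2)
J(B, S) = (1/659 + S)/(2*B) (J(B, S) = (S + 1/659)/(B + B) = (1/659 + S)/((2*B)) = (1/659 + S)*(1/(2*B)) = (1/659 + S)/(2*B))
J(136 + k(-9), 459)/141671 = ((1 + 659*459)/(1318*(136 - 9/2)))/141671 = ((1 + 302481)/(1318*(263/2)))*(1/141671) = ((1/1318)*(2/263)*302482)*(1/141671) = (302482/173317)*(1/141671) = 302482/24553992707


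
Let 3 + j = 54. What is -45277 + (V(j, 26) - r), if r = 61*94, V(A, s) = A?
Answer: -50960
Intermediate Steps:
j = 51 (j = -3 + 54 = 51)
r = 5734
-45277 + (V(j, 26) - r) = -45277 + (51 - 1*5734) = -45277 + (51 - 5734) = -45277 - 5683 = -50960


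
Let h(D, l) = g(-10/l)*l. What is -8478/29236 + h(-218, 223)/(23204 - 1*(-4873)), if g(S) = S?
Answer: -119164583/410429586 ≈ -0.29034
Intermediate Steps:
h(D, l) = -10 (h(D, l) = (-10/l)*l = -10)
-8478/29236 + h(-218, 223)/(23204 - 1*(-4873)) = -8478/29236 - 10/(23204 - 1*(-4873)) = -8478*1/29236 - 10/(23204 + 4873) = -4239/14618 - 10/28077 = -119164583/410429586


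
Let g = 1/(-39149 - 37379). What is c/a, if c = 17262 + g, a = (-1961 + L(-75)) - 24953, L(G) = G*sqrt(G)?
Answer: -17777051390095/27733183609544 + 495384875625*I*sqrt(3)/55466367219088 ≈ -0.641 + 0.015469*I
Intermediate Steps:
L(G) = G**(3/2)
g = -1/76528 (g = 1/(-76528) = -1/76528 ≈ -1.3067e-5)
a = -26914 - 375*I*sqrt(3) (a = (-1961 + (-75)**(3/2)) - 24953 = (-1961 - 375*I*sqrt(3)) - 24953 = -26914 - 375*I*sqrt(3) ≈ -26914.0 - 649.52*I)
c = 1321026335/76528 (c = 17262 - 1/76528 = 1321026335/76528 ≈ 17262.)
c/a = 1321026335/(76528*(-26914 - 375*I*sqrt(3)))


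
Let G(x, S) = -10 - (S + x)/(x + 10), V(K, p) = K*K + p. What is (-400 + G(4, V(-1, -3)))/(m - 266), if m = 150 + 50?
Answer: 87/14 ≈ 6.2143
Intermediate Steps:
V(K, p) = p + K² (V(K, p) = K² + p = p + K²)
G(x, S) = -10 - (S + x)/(10 + x)
m = 200
(-400 + G(4, V(-1, -3)))/(m - 266) = (-400 + (-100 - (-3 + (-1)²) - 11*4)/(10 + 4))/(200 - 266) = (-400 + (-100 - (-3 + 1) - 44)/14)/(-66) = (-400 + (-100 - 1*(-2) - 44)/14)*(-1/66) = (-400 + (-100 + 2 - 44)/14)*(-1/66) = (-400 + (1/14)*(-142))*(-1/66) = (-400 - 71/7)*(-1/66) = -2871/7*(-1/66) = 87/14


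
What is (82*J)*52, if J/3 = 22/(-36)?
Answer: -23452/3 ≈ -7817.3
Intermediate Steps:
J = -11/6 (J = 3*(22/(-36)) = 3*(22*(-1/36)) = 3*(-11/18) = -11/6 ≈ -1.8333)
(82*J)*52 = (82*(-11/6))*52 = -451/3*52 = -23452/3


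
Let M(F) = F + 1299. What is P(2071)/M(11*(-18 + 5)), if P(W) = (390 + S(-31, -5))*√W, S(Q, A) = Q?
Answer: 359*√2071/1156 ≈ 14.133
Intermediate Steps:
M(F) = 1299 + F
P(W) = 359*√W (P(W) = (390 - 31)*√W = 359*√W)
P(2071)/M(11*(-18 + 5)) = (359*√2071)/(1299 + 11*(-18 + 5)) = (359*√2071)/(1299 + 11*(-13)) = (359*√2071)/(1299 - 143) = (359*√2071)/1156 = (359*√2071)*(1/1156) = 359*√2071/1156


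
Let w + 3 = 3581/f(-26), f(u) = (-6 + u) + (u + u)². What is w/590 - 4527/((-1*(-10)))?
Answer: -713676931/1576480 ≈ -452.70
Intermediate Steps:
f(u) = -6 + u + 4*u² (f(u) = (-6 + u) + (2*u)² = (-6 + u) + 4*u² = -6 + u + 4*u²)
w = -4435/2672 (w = -3 + 3581/(-6 - 26 + 4*(-26)²) = -3 + 3581/(-6 - 26 + 4*676) = -3 + 3581/(-6 - 26 + 2704) = -3 + 3581/2672 = -4435/2672 ≈ -1.6598)
w/590 - 4527/((-1*(-10))) = -4435/2672/590 - 4527/((-1*(-10))) = -4435/2672*1/590 - 4527/10 = -887/315296 - 4527*⅒ = -887/315296 - 4527/10 = -713676931/1576480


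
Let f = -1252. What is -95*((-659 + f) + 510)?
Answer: 133095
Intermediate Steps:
-95*((-659 + f) + 510) = -95*((-659 - 1252) + 510) = -95*(-1911 + 510) = -95*(-1401) = 133095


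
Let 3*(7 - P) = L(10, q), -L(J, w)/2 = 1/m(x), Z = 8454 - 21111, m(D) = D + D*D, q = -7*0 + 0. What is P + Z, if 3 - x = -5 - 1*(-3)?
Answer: -569249/45 ≈ -12650.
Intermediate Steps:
q = 0 (q = 0 + 0 = 0)
x = 5 (x = 3 - (-5 - 1*(-3)) = 3 - (-5 + 3) = 3 - 1*(-2) = 3 + 2 = 5)
m(D) = D + D²
Z = -12657
L(J, w) = -1/15 (L(J, w) = -2*1/(5*(1 + 5)) = -2/(5*6) = -2/30 = -2*1/30 = -1/15)
P = 316/45 (P = 7 - ⅓*(-1/15) = 7 + 1/45 = 316/45 ≈ 7.0222)
P + Z = 316/45 - 12657 = -569249/45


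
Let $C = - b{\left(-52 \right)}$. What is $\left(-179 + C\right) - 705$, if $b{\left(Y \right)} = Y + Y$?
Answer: $-780$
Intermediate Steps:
$b{\left(Y \right)} = 2 Y$
$C = 104$ ($C = - 2 \left(-52\right) = \left(-1\right) \left(-104\right) = 104$)
$\left(-179 + C\right) - 705 = \left(-179 + 104\right) - 705 = -75 - 705 = -780$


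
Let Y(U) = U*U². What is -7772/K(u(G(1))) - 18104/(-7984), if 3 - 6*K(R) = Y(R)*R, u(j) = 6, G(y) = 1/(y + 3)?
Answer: 16488265/430138 ≈ 38.333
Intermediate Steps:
G(y) = 1/(3 + y)
Y(U) = U³
K(R) = ½ - R⁴/6 (K(R) = ½ - R³*R/6 = ½ - R⁴/6)
-7772/K(u(G(1))) - 18104/(-7984) = -7772/(½ - ⅙*6⁴) - 18104/(-7984) = -7772/(½ - ⅙*1296) - 18104*(-1/7984) = -7772/(½ - 216) + 2263/998 = -7772/(-431/2) + 2263/998 = -7772*(-2/431) + 2263/998 = 15544/431 + 2263/998 = 16488265/430138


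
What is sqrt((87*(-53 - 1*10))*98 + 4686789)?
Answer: sqrt(4149651) ≈ 2037.1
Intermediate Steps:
sqrt((87*(-53 - 1*10))*98 + 4686789) = sqrt((87*(-53 - 10))*98 + 4686789) = sqrt((87*(-63))*98 + 4686789) = sqrt(-5481*98 + 4686789) = sqrt(-537138 + 4686789) = sqrt(4149651)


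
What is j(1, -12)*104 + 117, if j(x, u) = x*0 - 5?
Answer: -403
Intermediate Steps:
j(x, u) = -5 (j(x, u) = 0 - 5 = -5)
j(1, -12)*104 + 117 = -5*104 + 117 = -520 + 117 = -403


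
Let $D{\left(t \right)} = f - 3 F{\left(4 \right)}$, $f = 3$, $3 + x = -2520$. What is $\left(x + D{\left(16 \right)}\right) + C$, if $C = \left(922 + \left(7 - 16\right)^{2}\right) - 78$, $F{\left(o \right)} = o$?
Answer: $-1607$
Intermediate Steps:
$x = -2523$ ($x = -3 - 2520 = -2523$)
$D{\left(t \right)} = -9$ ($D{\left(t \right)} = 3 - 12 = -9$)
$C = 925$ ($C = \left(922 + \left(-9\right)^{2}\right) - 78 = \left(922 + 81\right) - 78 = 1003 - 78 = 925$)
$\left(x + D{\left(16 \right)}\right) + C = \left(-2523 - 9\right) + 925 = -2532 + 925 = -1607$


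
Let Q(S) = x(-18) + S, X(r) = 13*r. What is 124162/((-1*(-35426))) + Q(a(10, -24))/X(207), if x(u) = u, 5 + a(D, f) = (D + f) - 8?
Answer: 18473654/5296187 ≈ 3.4881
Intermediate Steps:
a(D, f) = -13 + D + f (a(D, f) = -5 + ((D + f) - 8) = -5 + (-8 + D + f) = -13 + D + f)
Q(S) = -18 + S
124162/((-1*(-35426))) + Q(a(10, -24))/X(207) = 124162/((-1*(-35426))) + (-18 + (-13 + 10 - 24))/((13*207)) = 124162/35426 + (-18 - 27)/2691 = 124162*(1/35426) - 45*1/2691 = 62081/17713 - 5/299 = 18473654/5296187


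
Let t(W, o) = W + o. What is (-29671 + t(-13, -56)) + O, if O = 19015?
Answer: -10725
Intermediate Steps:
(-29671 + t(-13, -56)) + O = (-29671 + (-13 - 56)) + 19015 = (-29671 - 69) + 19015 = -29740 + 19015 = -10725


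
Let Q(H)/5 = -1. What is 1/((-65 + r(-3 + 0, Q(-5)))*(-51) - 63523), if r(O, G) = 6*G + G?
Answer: -1/58423 ≈ -1.7117e-5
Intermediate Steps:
Q(H) = -5 (Q(H) = 5*(-1) = -5)
r(O, G) = 7*G
1/((-65 + r(-3 + 0, Q(-5)))*(-51) - 63523) = 1/((-65 + 7*(-5))*(-51) - 63523) = 1/((-65 - 35)*(-51) - 63523) = 1/(-100*(-51) - 63523) = 1/(5100 - 63523) = 1/(-58423) = -1/58423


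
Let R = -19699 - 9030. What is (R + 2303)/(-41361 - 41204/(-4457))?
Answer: 117780682/184304773 ≈ 0.63905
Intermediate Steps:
R = -28729
(R + 2303)/(-41361 - 41204/(-4457)) = (-28729 + 2303)/(-41361 - 41204/(-4457)) = -26426/(-41361 - 41204*(-1/4457)) = -26426/(-41361 + 41204/4457) = -26426/(-184304773/4457) = -26426*(-4457/184304773) = 117780682/184304773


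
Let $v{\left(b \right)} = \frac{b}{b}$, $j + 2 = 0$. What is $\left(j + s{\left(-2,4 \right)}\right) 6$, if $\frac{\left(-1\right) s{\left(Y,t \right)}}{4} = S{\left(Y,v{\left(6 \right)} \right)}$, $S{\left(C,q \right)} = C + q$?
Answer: $12$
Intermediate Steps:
$j = -2$ ($j = -2 + 0 = -2$)
$v{\left(b \right)} = 1$
$s{\left(Y,t \right)} = -4 - 4 Y$ ($s{\left(Y,t \right)} = - 4 \left(Y + 1\right) = - 4 \left(1 + Y\right) = -4 - 4 Y$)
$\left(j + s{\left(-2,4 \right)}\right) 6 = \left(-2 - -4\right) 6 = \left(-2 + \left(-4 + 8\right)\right) 6 = \left(-2 + 4\right) 6 = 2 \cdot 6 = 12$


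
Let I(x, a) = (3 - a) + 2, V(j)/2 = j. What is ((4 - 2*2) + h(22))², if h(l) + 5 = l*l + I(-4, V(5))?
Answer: 224676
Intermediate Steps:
V(j) = 2*j
I(x, a) = 5 - a
h(l) = -10 + l² (h(l) = -5 + (l*l + (5 - 2*5)) = -5 + (l² + (5 - 1*10)) = -5 + (l² + (5 - 10)) = -5 + (l² - 5) = -5 + (-5 + l²) = -10 + l²)
((4 - 2*2) + h(22))² = ((4 - 2*2) + (-10 + 22²))² = ((4 - 4) + (-10 + 484))² = (0 + 474)² = 474² = 224676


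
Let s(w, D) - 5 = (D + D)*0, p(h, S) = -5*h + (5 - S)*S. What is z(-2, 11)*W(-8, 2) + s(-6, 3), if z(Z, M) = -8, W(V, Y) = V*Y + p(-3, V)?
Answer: 845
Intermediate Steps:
p(h, S) = -5*h + S*(5 - S)
s(w, D) = 5 (s(w, D) = 5 + (D + D)*0 = 5 + (2*D)*0 = 5 + 0 = 5)
W(V, Y) = 15 - V² + 5*V + V*Y (W(V, Y) = V*Y + (-V² - 5*(-3) + 5*V) = V*Y + (-V² + 15 + 5*V) = V*Y + (15 - V² + 5*V) = 15 - V² + 5*V + V*Y)
z(-2, 11)*W(-8, 2) + s(-6, 3) = -8*(15 - 1*(-8)² + 5*(-8) - 8*2) + 5 = -8*(15 - 1*64 - 40 - 16) + 5 = -8*(15 - 64 - 40 - 16) + 5 = -8*(-105) + 5 = 840 + 5 = 845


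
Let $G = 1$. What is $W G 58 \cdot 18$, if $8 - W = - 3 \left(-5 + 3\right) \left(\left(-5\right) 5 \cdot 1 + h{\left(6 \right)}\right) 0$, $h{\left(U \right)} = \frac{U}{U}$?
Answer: $8352$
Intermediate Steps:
$h{\left(U \right)} = 1$
$W = 8$ ($W = 8 - - 3 \left(-5 + 3\right) \left(\left(-5\right) 5 \cdot 1 + 1\right) 0 = 8 - - 3 \left(- 2 \left(\left(-25\right) 1 + 1\right)\right) 0 = 8 - - 3 \left(- 2 \left(-25 + 1\right)\right) 0 = 8 - - 3 \left(\left(-2\right) \left(-24\right)\right) 0 = 8 - \left(-3\right) 48 \cdot 0 = 8 - \left(-144\right) 0 = 8 - 0 = 8 + 0 = 8$)
$W G 58 \cdot 18 = 8 \cdot 1 \cdot 58 \cdot 18 = 8 \cdot 58 \cdot 18 = 464 \cdot 18 = 8352$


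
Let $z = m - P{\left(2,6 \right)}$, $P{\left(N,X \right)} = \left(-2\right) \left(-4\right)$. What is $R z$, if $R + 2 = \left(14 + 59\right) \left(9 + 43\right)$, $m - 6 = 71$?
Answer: $261786$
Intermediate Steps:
$P{\left(N,X \right)} = 8$
$m = 77$ ($m = 6 + 71 = 77$)
$z = 69$ ($z = 77 - 8 = 69$)
$R = 3794$ ($R = -2 + \left(14 + 59\right) \left(9 + 43\right) = -2 + 73 \cdot 52 = -2 + 3796 = 3794$)
$R z = 3794 \cdot 69 = 261786$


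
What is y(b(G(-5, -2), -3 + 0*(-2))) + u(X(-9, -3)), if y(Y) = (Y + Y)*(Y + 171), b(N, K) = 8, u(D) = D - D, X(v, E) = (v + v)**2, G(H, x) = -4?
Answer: 2864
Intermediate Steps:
X(v, E) = 4*v**2 (X(v, E) = (2*v)**2 = 4*v**2)
u(D) = 0
y(Y) = 2*Y*(171 + Y) (y(Y) = (2*Y)*(171 + Y) = 2*Y*(171 + Y))
y(b(G(-5, -2), -3 + 0*(-2))) + u(X(-9, -3)) = 2*8*(171 + 8) + 0 = 2*8*179 + 0 = 2864 + 0 = 2864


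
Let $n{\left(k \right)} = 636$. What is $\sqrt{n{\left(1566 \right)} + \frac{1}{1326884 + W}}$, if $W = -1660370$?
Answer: $\frac{\sqrt{7859045758130}}{111162} \approx 25.219$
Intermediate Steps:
$\sqrt{n{\left(1566 \right)} + \frac{1}{1326884 + W}} = \sqrt{636 + \frac{1}{1326884 - 1660370}} = \sqrt{636 + \frac{1}{-333486}} = \sqrt{636 - \frac{1}{333486}} = \sqrt{\frac{212097095}{333486}} = \frac{\sqrt{7859045758130}}{111162}$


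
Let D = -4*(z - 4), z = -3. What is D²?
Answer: 784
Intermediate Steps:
D = 28 (D = -4*(-3 - 4) = -4*(-7) = 28)
D² = 28² = 784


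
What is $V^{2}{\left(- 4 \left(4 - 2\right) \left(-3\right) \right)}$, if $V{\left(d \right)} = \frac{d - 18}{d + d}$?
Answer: $\frac{1}{64} \approx 0.015625$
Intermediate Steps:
$V{\left(d \right)} = \frac{-18 + d}{2 d}$
$V^{2}{\left(- 4 \left(4 - 2\right) \left(-3\right) \right)} = \left(\frac{-18 + - 4 \left(4 - 2\right) \left(-3\right)}{2 - 4 \left(4 - 2\right) \left(-3\right)}\right)^{2} = \left(\frac{-18 + \left(-4\right) 2 \left(-3\right)}{2 \left(-4\right) 2 \left(-3\right)}\right)^{2} = \left(\frac{-18 - -24}{2 \left(\left(-8\right) \left(-3\right)\right)}\right)^{2} = \left(\frac{-18 + 24}{2 \cdot 24}\right)^{2} = \left(\frac{1}{2} \cdot \frac{1}{24} \cdot 6\right)^{2} = \left(\frac{1}{8}\right)^{2} = \frac{1}{64}$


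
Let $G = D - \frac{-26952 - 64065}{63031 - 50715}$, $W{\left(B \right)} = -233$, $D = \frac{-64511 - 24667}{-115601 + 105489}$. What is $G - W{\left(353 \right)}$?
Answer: $\frac{3879544811}{15567424} \approx 249.21$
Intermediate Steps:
$D = \frac{44589}{5056}$ ($D = - \frac{89178}{-10112} = \left(-89178\right) \left(- \frac{1}{10112}\right) = \frac{44589}{5056} \approx 8.819$)
$G = \frac{252335019}{15567424}$ ($G = \frac{44589}{5056} - \frac{-26952 - 64065}{63031 - 50715} = \frac{44589}{5056} - \frac{-26952 - 64065}{12316} = \frac{44589}{5056} - \left(-91017\right) \frac{1}{12316} = \frac{44589}{5056} - - \frac{91017}{12316} = \frac{44589}{5056} + \frac{91017}{12316} = \frac{252335019}{15567424} \approx 16.209$)
$G - W{\left(353 \right)} = \frac{252335019}{15567424} - -233 = \frac{252335019}{15567424} + 233 = \frac{3879544811}{15567424}$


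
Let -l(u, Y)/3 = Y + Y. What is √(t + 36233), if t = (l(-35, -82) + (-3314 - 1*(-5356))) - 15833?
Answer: √22934 ≈ 151.44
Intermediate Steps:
l(u, Y) = -6*Y (l(u, Y) = -3*(Y + Y) = -6*Y)
t = -13299 (t = (-6*(-82) + (-3314 - 1*(-5356))) - 15833 = (492 + (-3314 + 5356)) - 15833 = (492 + 2042) - 15833 = 2534 - 15833 = -13299)
√(t + 36233) = √(-13299 + 36233) = √22934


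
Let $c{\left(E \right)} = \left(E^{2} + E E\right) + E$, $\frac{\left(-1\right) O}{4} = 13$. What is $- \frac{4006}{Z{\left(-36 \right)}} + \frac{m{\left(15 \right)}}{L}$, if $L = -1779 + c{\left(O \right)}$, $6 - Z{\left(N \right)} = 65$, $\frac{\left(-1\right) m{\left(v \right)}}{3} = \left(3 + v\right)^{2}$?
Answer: $\frac{14272114}{211043} \approx 67.627$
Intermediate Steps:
$O = -52$ ($O = \left(-4\right) 13 = -52$)
$m{\left(v \right)} = - 3 \left(3 + v\right)^{2}$
$c{\left(E \right)} = E + 2 E^{2}$ ($c{\left(E \right)} = \left(E^{2} + E^{2}\right) + E = 2 E^{2} + E = E + 2 E^{2}$)
$Z{\left(N \right)} = -59$ ($Z{\left(N \right)} = 6 - 65 = -59$)
$L = 3577$ ($L = -1779 - 52 \left(1 + 2 \left(-52\right)\right) = -1779 - 52 \left(1 - 104\right) = -1779 - -5356 = -1779 + 5356 = 3577$)
$- \frac{4006}{Z{\left(-36 \right)}} + \frac{m{\left(15 \right)}}{L} = - \frac{4006}{-59} + \frac{\left(-3\right) \left(3 + 15\right)^{2}}{3577} = \left(-4006\right) \left(- \frac{1}{59}\right) + - 3 \cdot 18^{2} \cdot \frac{1}{3577} = \frac{4006}{59} + \left(-3\right) 324 \cdot \frac{1}{3577} = \frac{4006}{59} - \frac{972}{3577} = \frac{14272114}{211043}$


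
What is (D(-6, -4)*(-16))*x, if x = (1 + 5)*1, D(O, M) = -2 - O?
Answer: -384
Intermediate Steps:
x = 6 (x = 6*1 = 6)
(D(-6, -4)*(-16))*x = ((-2 - 1*(-6))*(-16))*6 = ((-2 + 6)*(-16))*6 = (4*(-16))*6 = -64*6 = -384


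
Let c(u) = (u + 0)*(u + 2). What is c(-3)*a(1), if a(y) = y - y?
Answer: 0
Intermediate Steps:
c(u) = u*(2 + u)
a(y) = 0
c(-3)*a(1) = -3*(2 - 3)*0 = -3*(-1)*0 = 3*0 = 0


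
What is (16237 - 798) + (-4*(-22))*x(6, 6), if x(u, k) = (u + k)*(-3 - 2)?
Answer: 10159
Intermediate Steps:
x(u, k) = -5*k - 5*u (x(u, k) = (k + u)*(-5) = -5*k - 5*u)
(16237 - 798) + (-4*(-22))*x(6, 6) = (16237 - 798) + (-4*(-22))*(-5*6 - 5*6) = 15439 + 88*(-30 - 30) = 15439 + 88*(-60) = 15439 - 5280 = 10159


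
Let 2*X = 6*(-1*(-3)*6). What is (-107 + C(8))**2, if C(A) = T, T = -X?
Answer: 25921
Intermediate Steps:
X = 54 (X = (6*(-1*(-3)*6))/2 = (6*(3*6))/2 = (6*18)/2 = (1/2)*108 = 54)
T = -54 (T = -1*54 = -54)
C(A) = -54
(-107 + C(8))**2 = (-107 - 54)**2 = (-161)**2 = 25921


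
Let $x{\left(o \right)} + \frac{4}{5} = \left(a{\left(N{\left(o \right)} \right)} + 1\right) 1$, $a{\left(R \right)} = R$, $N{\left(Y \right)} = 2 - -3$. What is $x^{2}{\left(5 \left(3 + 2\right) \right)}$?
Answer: $\frac{676}{25} \approx 27.04$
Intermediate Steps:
$N{\left(Y \right)} = 5$ ($N{\left(Y \right)} = 2 + 3 = 5$)
$x{\left(o \right)} = \frac{26}{5}$ ($x{\left(o \right)} = - \frac{4}{5} + \left(5 + 1\right) 1 = - \frac{4}{5} + 6 \cdot 1 = - \frac{4}{5} + 6 = \frac{26}{5}$)
$x^{2}{\left(5 \left(3 + 2\right) \right)} = \left(\frac{26}{5}\right)^{2} = \frac{676}{25}$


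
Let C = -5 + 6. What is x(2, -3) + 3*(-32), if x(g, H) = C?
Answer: -95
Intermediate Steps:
C = 1
x(g, H) = 1
x(2, -3) + 3*(-32) = 1 + 3*(-32) = 1 - 96 = -95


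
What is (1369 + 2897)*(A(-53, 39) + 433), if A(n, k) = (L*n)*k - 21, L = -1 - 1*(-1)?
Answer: 1757592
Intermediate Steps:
L = 0 (L = -1 + 1 = 0)
A(n, k) = -21 (A(n, k) = (0*n)*k - 21 = 0*k - 21 = 0 - 21 = -21)
(1369 + 2897)*(A(-53, 39) + 433) = (1369 + 2897)*(-21 + 433) = 4266*412 = 1757592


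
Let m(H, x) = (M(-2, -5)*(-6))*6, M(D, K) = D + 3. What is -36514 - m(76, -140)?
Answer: -36478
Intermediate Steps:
M(D, K) = 3 + D
m(H, x) = -36 (m(H, x) = ((3 - 2)*(-6))*6 = (1*(-6))*6 = -6*6 = -36)
-36514 - m(76, -140) = -36514 - 1*(-36) = -36514 + 36 = -36478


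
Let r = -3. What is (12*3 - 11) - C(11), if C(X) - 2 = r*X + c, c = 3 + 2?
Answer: 51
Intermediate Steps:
c = 5
C(X) = 7 - 3*X (C(X) = 2 + (-3*X + 5) = 2 + (5 - 3*X) = 7 - 3*X)
(12*3 - 11) - C(11) = (12*3 - 11) - (7 - 3*11) = (36 - 11) - (7 - 33) = 25 - 1*(-26) = 25 + 26 = 51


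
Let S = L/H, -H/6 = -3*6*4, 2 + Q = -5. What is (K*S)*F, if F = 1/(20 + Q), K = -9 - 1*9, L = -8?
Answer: 1/39 ≈ 0.025641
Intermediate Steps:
Q = -7 (Q = -2 - 5 = -7)
K = -18 (K = -9 - 9 = -18)
H = 432 (H = -6*(-3*6)*4 = -(-108)*4 = -6*(-72) = 432)
S = -1/54 (S = -8/432 = -8*1/432 = -1/54 ≈ -0.018519)
F = 1/13 (F = 1/(20 - 7) = 1/13 ≈ 0.076923)
(K*S)*F = -18*(-1/54)*(1/13) = (⅓)*(1/13) = 1/39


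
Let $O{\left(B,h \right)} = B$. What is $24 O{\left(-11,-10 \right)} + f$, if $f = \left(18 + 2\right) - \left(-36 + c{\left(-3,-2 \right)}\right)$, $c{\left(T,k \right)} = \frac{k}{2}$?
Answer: $-207$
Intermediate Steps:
$c{\left(T,k \right)} = \frac{k}{2}$ ($c{\left(T,k \right)} = k \frac{1}{2} = \frac{k}{2}$)
$f = 57$ ($f = \left(18 + 2\right) + \left(36 - \frac{1}{2} \left(-2\right)\right) = 20 + \left(36 - -1\right) = 20 + \left(36 + 1\right) = 20 + 37 = 57$)
$24 O{\left(-11,-10 \right)} + f = 24 \left(-11\right) + 57 = -264 + 57 = -207$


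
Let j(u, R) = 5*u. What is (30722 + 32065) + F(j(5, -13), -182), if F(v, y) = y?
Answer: 62605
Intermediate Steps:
(30722 + 32065) + F(j(5, -13), -182) = (30722 + 32065) - 182 = 62787 - 182 = 62605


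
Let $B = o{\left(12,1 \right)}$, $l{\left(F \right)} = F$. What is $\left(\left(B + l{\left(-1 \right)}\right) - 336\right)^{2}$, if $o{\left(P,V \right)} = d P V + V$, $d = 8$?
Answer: $57600$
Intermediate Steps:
$o{\left(P,V \right)} = V + 8 P V$ ($o{\left(P,V \right)} = 8 P V + V = V + 8 P V$)
$B = 97$ ($B = 1 \left(1 + 8 \cdot 12\right) = 1 \left(1 + 96\right) = 1 \cdot 97 = 97$)
$\left(\left(B + l{\left(-1 \right)}\right) - 336\right)^{2} = \left(\left(97 - 1\right) - 336\right)^{2} = \left(96 - 336\right)^{2} = \left(-240\right)^{2} = 57600$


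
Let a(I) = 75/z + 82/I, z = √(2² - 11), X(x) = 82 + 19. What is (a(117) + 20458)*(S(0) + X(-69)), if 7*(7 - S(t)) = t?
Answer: 28724016/13 - 8100*I*√7/7 ≈ 2.2095e+6 - 3061.5*I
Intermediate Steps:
S(t) = 7 - t/7
X(x) = 101
z = I*√7 (z = √(4 - 11) = √(-7) = I*√7 ≈ 2.6458*I)
a(I) = 82/I - 75*I*√7/7 (a(I) = 75/((I*√7)) + 82/I = 75*(-I*√7/7) + 82/I = -75*I*√7/7 + 82/I = 82/I - 75*I*√7/7)
(a(117) + 20458)*(S(0) + X(-69)) = ((82/117 - 75*I*√7/7) + 20458)*((7 - ⅐*0) + 101) = ((82*(1/117) - 75*I*√7/7) + 20458)*((7 + 0) + 101) = ((82/117 - 75*I*√7/7) + 20458)*(7 + 101) = (2393668/117 - 75*I*√7/7)*108 = 28724016/13 - 8100*I*√7/7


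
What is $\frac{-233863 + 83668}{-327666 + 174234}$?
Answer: $\frac{50065}{51144} \approx 0.9789$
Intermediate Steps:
$\frac{-233863 + 83668}{-327666 + 174234} = - \frac{150195}{-153432} = \left(-150195\right) \left(- \frac{1}{153432}\right) = \frac{50065}{51144}$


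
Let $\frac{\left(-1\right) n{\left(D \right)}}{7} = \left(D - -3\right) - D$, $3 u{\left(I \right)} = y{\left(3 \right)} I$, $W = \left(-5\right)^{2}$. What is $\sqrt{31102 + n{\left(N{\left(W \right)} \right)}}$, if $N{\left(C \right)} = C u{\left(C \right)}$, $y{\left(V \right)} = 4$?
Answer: $\sqrt{31081} \approx 176.3$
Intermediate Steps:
$W = 25$
$u{\left(I \right)} = \frac{4 I}{3}$
$N{\left(C \right)} = \frac{4 C^{2}}{3}$ ($N{\left(C \right)} = C \frac{4 C}{3} = \frac{4 C^{2}}{3}$)
$n{\left(D \right)} = -21$ ($n{\left(D \right)} = - 7 \left(\left(D - -3\right) - D\right) = - 7 \left(\left(D + 3\right) - D\right) = - 7 \left(\left(3 + D\right) - D\right) = \left(-7\right) 3 = -21$)
$\sqrt{31102 + n{\left(N{\left(W \right)} \right)}} = \sqrt{31102 - 21} = \sqrt{31081}$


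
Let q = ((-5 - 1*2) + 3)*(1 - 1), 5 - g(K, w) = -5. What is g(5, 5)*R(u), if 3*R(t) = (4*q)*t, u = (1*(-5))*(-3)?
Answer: 0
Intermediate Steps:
g(K, w) = 10 (g(K, w) = 5 - 1*(-5) = 5 + 5 = 10)
u = 15 (u = -5*(-3) = 15)
q = 0 (q = ((-5 - 2) + 3)*0 = (-7 + 3)*0 = -4*0 = 0)
R(t) = 0 (R(t) = ((4*0)*t)/3 = (0*t)/3 = (⅓)*0 = 0)
g(5, 5)*R(u) = 10*0 = 0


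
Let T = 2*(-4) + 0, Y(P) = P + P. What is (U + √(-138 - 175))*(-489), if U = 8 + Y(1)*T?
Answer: 3912 - 489*I*√313 ≈ 3912.0 - 8651.3*I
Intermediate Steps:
Y(P) = 2*P
T = -8 (T = -8 + 0 = -8)
U = -8 (U = 8 + (2*1)*(-8) = 8 + 2*(-8) = 8 - 16 = -8)
(U + √(-138 - 175))*(-489) = (-8 + √(-138 - 175))*(-489) = (-8 + √(-313))*(-489) = (-8 + I*√313)*(-489) = 3912 - 489*I*√313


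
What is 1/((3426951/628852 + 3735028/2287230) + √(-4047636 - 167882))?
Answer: 30273277462361573903340/18018860566775413840901529769 - 4274361099981899312400*I*√4215518/18018860566775413840901529769 ≈ 1.6801e-6 - 0.00048705*I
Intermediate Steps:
1/((3426951/628852 + 3735028/2287230) + √(-4047636 - 167882)) = 1/((3426951*(1/628852) + 3735028*(1/2287230)) + √(-4215518)) = 1/((3426951/628852 + 169774/103965) + I*√4215518) = 1/(463045680163/65378598180 + I*√4215518)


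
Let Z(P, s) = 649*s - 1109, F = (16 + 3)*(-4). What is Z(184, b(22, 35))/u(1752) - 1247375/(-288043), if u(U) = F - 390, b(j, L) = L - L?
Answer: 900716437/134228038 ≈ 6.7103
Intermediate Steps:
F = -76 (F = 19*(-4) = -76)
b(j, L) = 0
Z(P, s) = -1109 + 649*s
u(U) = -466 (u(U) = -76 - 390 = -466)
Z(184, b(22, 35))/u(1752) - 1247375/(-288043) = (-1109 + 649*0)/(-466) - 1247375/(-288043) = (-1109 + 0)*(-1/466) - 1247375*(-1/288043) = -1109*(-1/466) + 1247375/288043 = 1109/466 + 1247375/288043 = 900716437/134228038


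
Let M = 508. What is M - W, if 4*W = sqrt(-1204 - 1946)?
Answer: 508 - 15*I*sqrt(14)/4 ≈ 508.0 - 14.031*I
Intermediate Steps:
W = 15*I*sqrt(14)/4 (W = sqrt(-1204 - 1946)/4 = sqrt(-3150)/4 = (15*I*sqrt(14))/4 = 15*I*sqrt(14)/4 ≈ 14.031*I)
M - W = 508 - 15*I*sqrt(14)/4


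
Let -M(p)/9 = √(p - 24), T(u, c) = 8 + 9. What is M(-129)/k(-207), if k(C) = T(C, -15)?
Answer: -27*I*√17/17 ≈ -6.5485*I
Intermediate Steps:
T(u, c) = 17
M(p) = -9*√(-24 + p) (M(p) = -9*√(p - 24) = -9*√(-24 + p))
k(C) = 17
M(-129)/k(-207) = -9*√(-24 - 129)/17 = -27*I*√17*(1/17) = -27*I*√17/17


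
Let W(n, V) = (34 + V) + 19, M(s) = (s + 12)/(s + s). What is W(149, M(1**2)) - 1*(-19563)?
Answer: 39245/2 ≈ 19623.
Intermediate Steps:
M(s) = (12 + s)/(2*s) (M(s) = (12 + s)/((2*s)) = (12 + s)*(1/(2*s)) = (12 + s)/(2*s))
W(n, V) = 53 + V
W(149, M(1**2)) - 1*(-19563) = (53 + (12 + 1**2)/(2*(1**2))) - 1*(-19563) = (53 + (1/2)*(12 + 1)/1) + 19563 = (53 + (1/2)*1*13) + 19563 = (53 + 13/2) + 19563 = 119/2 + 19563 = 39245/2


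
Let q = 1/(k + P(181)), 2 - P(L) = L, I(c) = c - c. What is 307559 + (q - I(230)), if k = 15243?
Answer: 4633068777/15064 ≈ 3.0756e+5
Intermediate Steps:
I(c) = 0
P(L) = 2 - L
q = 1/15064 (q = 1/(15243 + (2 - 1*181)) = 1/(15243 + (2 - 181)) = 1/(15243 - 179) = 1/15064 ≈ 6.6383e-5)
307559 + (q - I(230)) = 307559 + (1/15064 - 1*0) = 307559 + (1/15064 + 0) = 307559 + 1/15064 = 4633068777/15064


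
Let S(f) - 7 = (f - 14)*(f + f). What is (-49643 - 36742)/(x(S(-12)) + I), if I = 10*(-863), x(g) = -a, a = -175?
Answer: 17277/1691 ≈ 10.217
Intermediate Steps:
S(f) = 7 + 2*f*(-14 + f) (S(f) = 7 + (f - 14)*(f + f) = 7 + (-14 + f)*(2*f) = 7 + 2*f*(-14 + f))
x(g) = 175 (x(g) = -1*(-175) = 175)
I = -8630
(-49643 - 36742)/(x(S(-12)) + I) = (-49643 - 36742)/(175 - 8630) = -86385/(-8455) = -86385*(-1/8455) = 17277/1691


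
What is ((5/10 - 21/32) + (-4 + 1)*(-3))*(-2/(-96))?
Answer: 283/1536 ≈ 0.18424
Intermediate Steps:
((5/10 - 21/32) + (-4 + 1)*(-3))*(-2/(-96)) = ((5*(1/10) - 21*1/32) - 3*(-3))*(-2*(-1/96)) = ((1/2 - 21/32) + 9)*(1/48) = (-5/32 + 9)*(1/48) = (283/32)*(1/48) = 283/1536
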